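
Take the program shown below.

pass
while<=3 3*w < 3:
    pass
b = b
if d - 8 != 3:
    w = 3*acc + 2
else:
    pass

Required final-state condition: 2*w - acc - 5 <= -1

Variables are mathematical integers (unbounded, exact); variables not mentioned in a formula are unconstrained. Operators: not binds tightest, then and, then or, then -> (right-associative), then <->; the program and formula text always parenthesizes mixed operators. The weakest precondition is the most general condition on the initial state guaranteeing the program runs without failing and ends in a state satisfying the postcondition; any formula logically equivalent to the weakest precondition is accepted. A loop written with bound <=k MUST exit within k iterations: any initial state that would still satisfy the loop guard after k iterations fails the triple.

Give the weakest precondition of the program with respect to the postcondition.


Working backward. After the program, the postcondition 2*w - acc - 5 <= -1 must hold; in canonical form it is 2*w <= acc + 4.
Then branch requires 5*acc <= 0; else branch requires 2*w <= acc + 4.
Before the if: (d != 11 -> 5*acc <= 0) and ((not (d != 11)) -> 2*w <= acc + 4)
Before b := b: (d != 11 -> 5*acc <= 0) and ((not (d != 11)) -> 2*w <= acc + 4)
Before the loop (bound <=3), unroll the exhaustion recursion (WP_0 = exit-now case; WP_j = one more guarded iteration, up to j = 3):
  WP_0: (not (3*w < 3)) and (d != 11 -> 5*acc <= 0) and ((not (d != 11)) -> 2*w <= acc + 4)
  WP_1: (3*w < 3 -> ((not (3*w < 3)) and (d != 11 -> 5*acc <= 0) and ((not (d != 11)) -> 2*w <= acc + 4))) and ((not (3*w < 3)) -> ((d != 11 -> 5*acc <= 0) and ((not (d != 11)) -> 2*w <= acc + 4)))
  WP_2: (3*w < 3 -> ((3*w < 3 -> ((not (3*w < 3)) and (d != 11 -> 5*acc <= 0) and ((not (d != 11)) -> 2*w <= acc + 4))) and ((not (3*w < 3)) -> ((d != 11 -> 5*acc <= 0) and ((not (d != 11)) -> 2*w <= acc + 4))))) and ((not (3*w < 3)) -> ((d != 11 -> 5*acc <= 0) and ((not (d != 11)) -> 2*w <= acc + 4)))
  WP_3: (3*w < 3 -> ((3*w < 3 -> ((3*w < 3 -> ((not (3*w < 3)) and (d != 11 -> 5*acc <= 0) and ((not (d != 11)) -> 2*w <= acc + 4))) and ((not (3*w < 3)) -> ((d != 11 -> 5*acc <= 0) and ((not (d != 11)) -> 2*w <= acc + 4))))) and ((not (3*w < 3)) -> ((d != 11 -> 5*acc <= 0) and ((not (d != 11)) -> 2*w <= acc + 4))))) and ((not (3*w < 3)) -> ((d != 11 -> 5*acc <= 0) and ((not (d != 11)) -> 2*w <= acc + 4)))
So before the loop: (3*w < 3 -> ((3*w < 3 -> ((3*w < 3 -> ((not (3*w < 3)) and (d != 11 -> 5*acc <= 0) and ((not (d != 11)) -> 2*w <= acc + 4))) and ((not (3*w < 3)) -> ((d != 11 -> 5*acc <= 0) and ((not (d != 11)) -> 2*w <= acc + 4))))) and ((not (3*w < 3)) -> ((d != 11 -> 5*acc <= 0) and ((not (d != 11)) -> 2*w <= acc + 4))))) and ((not (3*w < 3)) -> ((d != 11 -> 5*acc <= 0) and ((not (d != 11)) -> 2*w <= acc + 4)))
Before skip: (3*w < 3 -> ((3*w < 3 -> ((3*w < 3 -> ((not (3*w < 3)) and (d != 11 -> 5*acc <= 0) and ((not (d != 11)) -> 2*w <= acc + 4))) and ((not (3*w < 3)) -> ((d != 11 -> 5*acc <= 0) and ((not (d != 11)) -> 2*w <= acc + 4))))) and ((not (3*w < 3)) -> ((d != 11 -> 5*acc <= 0) and ((not (d != 11)) -> 2*w <= acc + 4))))) and ((not (3*w < 3)) -> ((d != 11 -> 5*acc <= 0) and ((not (d != 11)) -> 2*w <= acc + 4)))
Answer: WP = (3*w < 3 -> ((3*w < 3 -> ((3*w < 3 -> ((not (3*w < 3)) and (d != 11 -> 5*acc <= 0) and ((not (d != 11)) -> 2*w <= acc + 4))) and ((not (3*w < 3)) -> ((d != 11 -> 5*acc <= 0) and ((not (d != 11)) -> 2*w <= acc + 4))))) and ((not (3*w < 3)) -> ((d != 11 -> 5*acc <= 0) and ((not (d != 11)) -> 2*w <= acc + 4))))) and ((not (3*w < 3)) -> ((d != 11 -> 5*acc <= 0) and ((not (d != 11)) -> 2*w <= acc + 4)))


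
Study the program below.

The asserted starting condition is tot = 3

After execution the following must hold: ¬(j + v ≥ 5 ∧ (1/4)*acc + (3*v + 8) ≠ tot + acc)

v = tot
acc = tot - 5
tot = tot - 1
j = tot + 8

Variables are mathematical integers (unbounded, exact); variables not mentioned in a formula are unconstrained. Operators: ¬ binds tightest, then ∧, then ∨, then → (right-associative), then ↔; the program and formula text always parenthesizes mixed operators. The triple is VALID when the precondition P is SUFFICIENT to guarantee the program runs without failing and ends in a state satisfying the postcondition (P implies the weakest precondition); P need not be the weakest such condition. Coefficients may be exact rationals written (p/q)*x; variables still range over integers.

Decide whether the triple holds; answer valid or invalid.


Working backward. After the program, the postcondition ¬(j + v ≥ 5 ∧ (1/4)*acc + (3*v + 8) ≠ tot + acc) must hold; in canonical form it is ¬(j + v ≥ 5 ∧ 3*v ≠ (3/4)*acc + tot - 8).
Before j := tot + 8: ¬(tot + v ≥ -3 ∧ 3*v ≠ (3/4)*acc + tot - 8)
Before tot := tot - 1: ¬(tot + v ≥ -2 ∧ 3*v ≠ (3/4)*acc + tot - 9)
Before acc := tot - 5: ¬(tot + v ≥ -2 ∧ 3*v ≠ (7/4)*tot - 51/4)
Before v := tot: ¬(2*tot ≥ -2 ∧ (5/4)*tot ≠ -51/4)
The weakest precondition is ¬(2*tot ≥ -2 ∧ (5/4)*tot ≠ -51/4).
Check whether tot = 3 implies it.
Countermodel: at the initial state tot = 3, the precondition holds but the weakest precondition fails.
Answer: invalid


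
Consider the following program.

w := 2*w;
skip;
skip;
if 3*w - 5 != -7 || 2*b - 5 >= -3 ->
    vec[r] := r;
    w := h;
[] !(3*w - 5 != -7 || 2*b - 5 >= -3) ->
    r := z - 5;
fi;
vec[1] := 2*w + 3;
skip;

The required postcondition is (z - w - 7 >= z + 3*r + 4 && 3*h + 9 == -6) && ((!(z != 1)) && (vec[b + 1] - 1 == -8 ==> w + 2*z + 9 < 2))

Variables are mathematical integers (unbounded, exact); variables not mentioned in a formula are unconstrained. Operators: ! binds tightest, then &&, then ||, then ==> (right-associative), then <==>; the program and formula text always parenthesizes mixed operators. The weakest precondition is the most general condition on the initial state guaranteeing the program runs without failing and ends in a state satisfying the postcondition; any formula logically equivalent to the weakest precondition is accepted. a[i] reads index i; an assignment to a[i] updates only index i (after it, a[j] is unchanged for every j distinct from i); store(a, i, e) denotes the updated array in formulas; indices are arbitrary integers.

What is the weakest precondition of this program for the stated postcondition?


Working backward. After the program, the postcondition (z - w - 7 >= z + 3*r + 4 && 3*h + 9 == -6) && ((!(z != 1)) && (vec[b + 1] - 1 == -8 ==> w + 2*z + 9 < 2)) must hold; in canonical form it is 3*r + w <= -11 && 3*h == -15 && (!(z != 1)) && (vec[b + 1] == -7 ==> w + 2*z < -7).
Before skip: 3*r + w <= -11 && 3*h == -15 && (!(z != 1)) && (vec[b + 1] == -7 ==> w + 2*z < -7)
Before vec[1] := 2*w + 3: 3*r + w <= -11 && 3*h == -15 && (!(z != 1)) && (store(vec, 1, 2*w + 3)[b + 1] == -7 ==> w + 2*z < -7)
Then branch requires h + 3*r <= -11 && 3*h == -15 && (!(z != 1)) && (store(store(vec, r, r), 1, 2*h + 3)[b + 1] == -7 ==> h + 2*z < -7); else branch requires w + 3*z <= 4 && 3*h == -15 && (!(z != 1)) && (store(vec, 1, 2*w + 3)[b + 1] == -7 ==> w + 2*z < -7).
Before the if: ((3*w != -2 || 2*b >= 2) ==> (h + 3*r <= -11 && 3*h == -15 && (!(z != 1)) && (store(store(vec, r, r), 1, 2*h + 3)[b + 1] == -7 ==> h + 2*z < -7))) && ((!(3*w != -2 || 2*b >= 2)) ==> (w + 3*z <= 4 && 3*h == -15 && (!(z != 1)) && (store(vec, 1, 2*w + 3)[b + 1] == -7 ==> w + 2*z < -7)))
Before skip: ((3*w != -2 || 2*b >= 2) ==> (h + 3*r <= -11 && 3*h == -15 && (!(z != 1)) && (store(store(vec, r, r), 1, 2*h + 3)[b + 1] == -7 ==> h + 2*z < -7))) && ((!(3*w != -2 || 2*b >= 2)) ==> (w + 3*z <= 4 && 3*h == -15 && (!(z != 1)) && (store(vec, 1, 2*w + 3)[b + 1] == -7 ==> w + 2*z < -7)))
Before skip: ((3*w != -2 || 2*b >= 2) ==> (h + 3*r <= -11 && 3*h == -15 && (!(z != 1)) && (store(store(vec, r, r), 1, 2*h + 3)[b + 1] == -7 ==> h + 2*z < -7))) && ((!(3*w != -2 || 2*b >= 2)) ==> (w + 3*z <= 4 && 3*h == -15 && (!(z != 1)) && (store(vec, 1, 2*w + 3)[b + 1] == -7 ==> w + 2*z < -7)))
Before w := 2*w: ((6*w != -2 || 2*b >= 2) ==> (h + 3*r <= -11 && 3*h == -15 && (!(z != 1)) && (store(store(vec, r, r), 1, 2*h + 3)[b + 1] == -7 ==> h + 2*z < -7))) && ((!(6*w != -2 || 2*b >= 2)) ==> (2*w + 3*z <= 4 && 3*h == -15 && (!(z != 1)) && (store(vec, 1, 4*w + 3)[b + 1] == -7 ==> 2*w + 2*z < -7)))
Answer: WP = ((6*w != -2 || 2*b >= 2) ==> (h + 3*r <= -11 && 3*h == -15 && (!(z != 1)) && (store(store(vec, r, r), 1, 2*h + 3)[b + 1] == -7 ==> h + 2*z < -7))) && ((!(6*w != -2 || 2*b >= 2)) ==> (2*w + 3*z <= 4 && 3*h == -15 && (!(z != 1)) && (store(vec, 1, 4*w + 3)[b + 1] == -7 ==> 2*w + 2*z < -7)))


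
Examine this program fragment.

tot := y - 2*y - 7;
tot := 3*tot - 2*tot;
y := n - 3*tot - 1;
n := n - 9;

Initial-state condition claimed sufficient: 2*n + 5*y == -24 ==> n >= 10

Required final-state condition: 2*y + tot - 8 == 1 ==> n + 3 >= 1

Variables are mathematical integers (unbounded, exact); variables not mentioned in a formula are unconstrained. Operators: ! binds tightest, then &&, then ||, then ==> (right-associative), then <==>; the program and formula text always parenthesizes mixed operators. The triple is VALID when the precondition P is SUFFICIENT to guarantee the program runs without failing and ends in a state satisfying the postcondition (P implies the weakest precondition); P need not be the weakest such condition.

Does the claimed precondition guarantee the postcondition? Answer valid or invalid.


Working backward. After the program, the postcondition 2*y + tot - 8 == 1 ==> n + 3 >= 1 must hold; in canonical form it is tot + 2*y == 9 ==> n >= -2.
Before n := n - 9: tot + 2*y == 9 ==> n >= 7
Before y := n - 3*tot - 1: 2*n == 5*tot + 11 ==> n >= 7
Before tot := 3*tot - 2*tot: 2*n == 5*tot + 11 ==> n >= 7
Before tot := y - 2*y - 7: 2*n + 5*y == -24 ==> n >= 7
The weakest precondition is 2*n + 5*y == -24 ==> n >= 7.
Check whether 2*n + 5*y == -24 ==> n >= 10 implies it.
Every state satisfying the precondition satisfies the weakest precondition: the implication holds.
Answer: valid


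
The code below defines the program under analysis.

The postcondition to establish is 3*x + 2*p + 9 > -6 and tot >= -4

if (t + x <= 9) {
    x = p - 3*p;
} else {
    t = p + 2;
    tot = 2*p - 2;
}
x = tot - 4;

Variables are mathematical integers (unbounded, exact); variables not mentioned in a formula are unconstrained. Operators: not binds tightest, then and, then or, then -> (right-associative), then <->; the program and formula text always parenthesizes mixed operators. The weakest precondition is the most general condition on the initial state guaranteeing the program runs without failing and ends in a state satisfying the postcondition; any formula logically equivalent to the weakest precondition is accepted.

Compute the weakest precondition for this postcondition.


Working backward. After the program, the postcondition 3*x + 2*p + 9 > -6 and tot >= -4 must hold; in canonical form it is 2*p + 3*x > -15 and tot >= -4.
Before x := tot - 4: 2*p + 3*tot > -3 and tot >= -4
Then branch requires 2*p + 3*tot > -3 and tot >= -4; else branch requires 8*p > 3 and 2*p >= -2.
Before the if: (t + x <= 9 -> (2*p + 3*tot > -3 and tot >= -4)) and ((not (t + x <= 9)) -> (8*p > 3 and 2*p >= -2))
Answer: WP = (t + x <= 9 -> (2*p + 3*tot > -3 and tot >= -4)) and ((not (t + x <= 9)) -> (8*p > 3 and 2*p >= -2))


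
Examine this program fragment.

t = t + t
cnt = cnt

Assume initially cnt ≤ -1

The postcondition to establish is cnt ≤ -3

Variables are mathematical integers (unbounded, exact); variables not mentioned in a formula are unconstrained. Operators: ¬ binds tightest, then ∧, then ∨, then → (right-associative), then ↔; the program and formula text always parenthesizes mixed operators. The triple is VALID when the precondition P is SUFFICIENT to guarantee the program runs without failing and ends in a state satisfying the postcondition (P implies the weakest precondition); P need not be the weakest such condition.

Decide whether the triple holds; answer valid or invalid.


Working backward. After the program, cnt ≤ -3 must hold.
Before cnt := cnt: cnt ≤ -3
Before t := t + t: cnt ≤ -3
The weakest precondition is cnt ≤ -3.
Check whether cnt ≤ -1 implies it.
Countermodel: at the initial state cnt = -2, the precondition holds but the weakest precondition fails.
Answer: invalid


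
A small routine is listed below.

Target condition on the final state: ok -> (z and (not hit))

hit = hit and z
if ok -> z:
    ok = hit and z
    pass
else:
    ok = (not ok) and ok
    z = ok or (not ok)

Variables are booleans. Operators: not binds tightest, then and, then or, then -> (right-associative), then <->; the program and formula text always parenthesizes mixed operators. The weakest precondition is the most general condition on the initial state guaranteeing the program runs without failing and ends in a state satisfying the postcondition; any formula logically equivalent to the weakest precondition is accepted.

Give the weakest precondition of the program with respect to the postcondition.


Working backward. After the program, ok -> (z and (not hit)) must hold.
Then branch requires (hit and z) -> (z and (not hit)); else branch requires true.
Before the if: (ok -> z) -> ((hit and z) -> (z and (not hit)))
Before hit := hit and z: (ok -> z) -> ((hit and z) -> (z and (not (hit and z))))
Answer: WP = (ok -> z) -> ((hit and z) -> (z and (not (hit and z))))


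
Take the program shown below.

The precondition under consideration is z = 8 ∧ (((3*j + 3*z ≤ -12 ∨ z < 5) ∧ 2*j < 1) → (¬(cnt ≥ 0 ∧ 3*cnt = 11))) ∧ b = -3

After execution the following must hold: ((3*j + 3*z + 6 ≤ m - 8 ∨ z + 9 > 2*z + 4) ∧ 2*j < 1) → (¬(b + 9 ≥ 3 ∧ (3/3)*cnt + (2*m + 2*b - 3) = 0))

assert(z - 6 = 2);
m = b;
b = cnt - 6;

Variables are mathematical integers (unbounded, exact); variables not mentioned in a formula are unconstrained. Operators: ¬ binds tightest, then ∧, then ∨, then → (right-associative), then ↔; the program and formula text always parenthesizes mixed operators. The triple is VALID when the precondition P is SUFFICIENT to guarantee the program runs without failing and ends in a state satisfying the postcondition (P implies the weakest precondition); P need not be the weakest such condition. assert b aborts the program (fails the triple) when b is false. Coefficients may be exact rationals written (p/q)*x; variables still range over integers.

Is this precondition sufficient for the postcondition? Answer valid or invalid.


Working backward. After the program, the postcondition ((3*j + 3*z + 6 ≤ m - 8 ∨ z + 9 > 2*z + 4) ∧ 2*j < 1) → (¬(b + 9 ≥ 3 ∧ (3/3)*cnt + (2*m + 2*b - 3) = 0)) must hold; in canonical form it is ((3*j + 3*z ≤ m - 14 ∨ z < 5) ∧ 2*j < 1) → (¬(b ≥ -6 ∧ 2*b + cnt + 2*m = 3)).
Before b := cnt - 6: ((3*j + 3*z ≤ m - 14 ∨ z < 5) ∧ 2*j < 1) → (¬(cnt ≥ 0 ∧ 3*cnt + 2*m = 15))
Before m := b: ((3*j + 3*z ≤ b - 14 ∨ z < 5) ∧ 2*j < 1) → (¬(cnt ≥ 0 ∧ 2*b + 3*cnt = 15))
Before assert z - 6 = 2: z = 8 ∧ (((3*j + 3*z ≤ b - 14 ∨ z < 5) ∧ 2*j < 1) → (¬(cnt ≥ 0 ∧ 2*b + 3*cnt = 15)))
The weakest precondition is z = 8 ∧ (((3*j + 3*z ≤ b - 14 ∨ z < 5) ∧ 2*j < 1) → (¬(cnt ≥ 0 ∧ 2*b + 3*cnt = 15))).
Check whether z = 8 ∧ (((3*j + 3*z ≤ -12 ∨ z < 5) ∧ 2*j < 1) → (¬(cnt ≥ 0 ∧ 3*cnt = 11))) ∧ b = -3 implies it.
Countermodel: at the initial state b = -3, cnt = 7, j = -14, z = 8, the precondition holds but the weakest precondition fails.
Answer: invalid


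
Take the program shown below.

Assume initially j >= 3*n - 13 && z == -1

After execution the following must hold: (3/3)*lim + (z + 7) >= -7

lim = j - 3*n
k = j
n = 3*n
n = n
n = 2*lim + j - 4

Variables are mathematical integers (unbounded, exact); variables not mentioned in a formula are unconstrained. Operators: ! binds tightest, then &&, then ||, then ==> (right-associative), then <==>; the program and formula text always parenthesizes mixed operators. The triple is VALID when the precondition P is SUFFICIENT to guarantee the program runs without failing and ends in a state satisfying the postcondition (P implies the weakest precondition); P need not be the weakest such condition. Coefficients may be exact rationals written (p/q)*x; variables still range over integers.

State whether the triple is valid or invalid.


Working backward. After the program, the postcondition (3/3)*lim + (z + 7) >= -7 must hold; in canonical form it is lim + z >= -14.
Before n := 2*lim + j - 4: lim + z >= -14
Before n := n: lim + z >= -14
Before n := 3*n: lim + z >= -14
Before k := j: lim + z >= -14
Before lim := j - 3*n: j + z >= 3*n - 14
The weakest precondition is j + z >= 3*n - 14.
Check whether j >= 3*n - 13 && z == -1 implies it.
Every state satisfying the precondition satisfies the weakest precondition: the implication holds.
Answer: valid


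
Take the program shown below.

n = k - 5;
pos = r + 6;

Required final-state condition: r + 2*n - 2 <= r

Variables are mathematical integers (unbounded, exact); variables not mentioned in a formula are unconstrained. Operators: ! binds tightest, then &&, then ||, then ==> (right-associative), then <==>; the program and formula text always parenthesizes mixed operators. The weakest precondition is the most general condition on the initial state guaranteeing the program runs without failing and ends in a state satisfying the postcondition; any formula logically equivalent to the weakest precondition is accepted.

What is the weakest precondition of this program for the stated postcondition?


Working backward. After the program, the postcondition r + 2*n - 2 <= r must hold; in canonical form it is 2*n <= 2.
Before pos := r + 6: 2*n <= 2
Before n := k - 5: 2*k <= 12
Answer: WP = 2*k <= 12


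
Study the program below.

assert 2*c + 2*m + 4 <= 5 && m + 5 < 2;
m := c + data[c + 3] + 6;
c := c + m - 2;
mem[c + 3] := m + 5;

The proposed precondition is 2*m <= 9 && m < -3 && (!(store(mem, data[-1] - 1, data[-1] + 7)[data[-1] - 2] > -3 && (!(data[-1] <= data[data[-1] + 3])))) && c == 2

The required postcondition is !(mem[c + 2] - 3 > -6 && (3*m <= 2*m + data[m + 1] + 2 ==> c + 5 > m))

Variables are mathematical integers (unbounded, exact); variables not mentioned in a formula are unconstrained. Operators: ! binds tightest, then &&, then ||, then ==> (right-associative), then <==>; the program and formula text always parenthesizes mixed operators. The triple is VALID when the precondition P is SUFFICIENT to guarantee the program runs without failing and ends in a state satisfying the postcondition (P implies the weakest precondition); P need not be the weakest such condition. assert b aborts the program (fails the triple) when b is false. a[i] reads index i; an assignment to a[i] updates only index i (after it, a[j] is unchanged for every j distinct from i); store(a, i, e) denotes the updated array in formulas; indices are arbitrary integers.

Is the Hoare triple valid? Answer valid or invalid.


Working backward. After the program, the postcondition !(mem[c + 2] - 3 > -6 && (3*m <= 2*m + data[m + 1] + 2 ==> c + 5 > m)) must hold; in canonical form it is !(mem[c + 2] > -3 && (m <= data[m + 1] + 2 ==> c > m - 5)).
Before mem[c + 3] := m + 5: !(store(mem, c + 3, m + 5)[c + 2] > -3 && (m <= data[m + 1] + 2 ==> c > m - 5))
Before c := c + m - 2: !(store(mem, c + m + 1, m + 5)[c + m] > -3 && (m <= data[m + 1] + 2 ==> c > -3))
Before m := c + data[c + 3] + 6: !(store(mem, data[c + 3] + 2*c + 7, data[c + 3] + c + 11)[data[c + 3] + 2*c + 6] > -3 && (data[c + 3] + c <= data[data[c + 3] + c + 7] - 4 ==> c > -3))
Before assert 2*c + 2*m + 4 <= 5 && m + 5 < 2: 2*c + 2*m <= 1 && m < -3 && (!(store(mem, data[c + 3] + 2*c + 7, data[c + 3] + c + 11)[data[c + 3] + 2*c + 6] > -3 && (data[c + 3] + c <= data[data[c + 3] + c + 7] - 4 ==> c > -3)))
The weakest precondition is 2*c + 2*m <= 1 && m < -3 && (!(store(mem, data[c + 3] + 2*c + 7, data[c + 3] + c + 11)[data[c + 3] + 2*c + 6] > -3 && (data[c + 3] + c <= data[data[c + 3] + c + 7] - 4 ==> c > -3))).
Check whether 2*m <= 9 && m < -3 && (!(store(mem, data[-1] - 1, data[-1] + 7)[data[-1] - 2] > -3 && (!(data[-1] <= data[data[-1] + 3])))) && c == 2 implies it.
Countermodel: at the initial state c = 2, data = {[-1] = 6516, [5] = 30152, [6514] = 4, [6515] = 4, [6519] = 4, [30161] = 4, [30162] = 4, [30163] = 4, elsewhere 4}, m = -4, mem = {[-1] = 2, [5] = 2, [6514] = -3, [6515] = 2, [6519] = 2, [30161] = 2, [30162] = 11794, [30163] = 2, elsewhere 2}, the precondition holds but the weakest precondition fails.
Answer: invalid


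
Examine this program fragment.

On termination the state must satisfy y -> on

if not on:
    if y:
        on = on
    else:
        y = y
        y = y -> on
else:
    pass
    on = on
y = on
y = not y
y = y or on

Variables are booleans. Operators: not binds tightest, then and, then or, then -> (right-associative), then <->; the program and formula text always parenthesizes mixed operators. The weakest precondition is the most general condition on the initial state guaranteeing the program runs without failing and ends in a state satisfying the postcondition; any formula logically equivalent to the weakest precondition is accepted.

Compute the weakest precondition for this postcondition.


Working backward. After the program, y -> on must hold.
Before y := y or on: (y or on) -> on
Before y := not y: ((not y) or on) -> on
Before y := on: on
Then branch requires (y -> on) and ((not y) -> on); else branch requires on.
Before the if: (not on) -> ((y -> on) and ((not y) -> on))
Answer: WP = (not on) -> ((y -> on) and ((not y) -> on))


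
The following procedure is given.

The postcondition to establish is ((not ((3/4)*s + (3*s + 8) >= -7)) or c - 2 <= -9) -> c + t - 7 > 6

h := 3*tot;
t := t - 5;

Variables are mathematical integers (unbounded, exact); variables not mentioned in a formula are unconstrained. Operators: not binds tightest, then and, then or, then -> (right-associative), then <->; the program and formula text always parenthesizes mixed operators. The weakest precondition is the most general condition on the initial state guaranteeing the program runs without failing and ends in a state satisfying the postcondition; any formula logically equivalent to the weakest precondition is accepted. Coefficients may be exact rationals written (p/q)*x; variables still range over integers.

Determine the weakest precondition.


Working backward. After the program, the postcondition ((not ((3/4)*s + (3*s + 8) >= -7)) or c - 2 <= -9) -> c + t - 7 > 6 must hold; in canonical form it is ((not ((15/4)*s >= -15)) or c <= -7) -> c + t > 13.
Before t := t - 5: ((not ((15/4)*s >= -15)) or c <= -7) -> c + t > 18
Before h := 3*tot: ((not ((15/4)*s >= -15)) or c <= -7) -> c + t > 18
Answer: WP = ((not ((15/4)*s >= -15)) or c <= -7) -> c + t > 18


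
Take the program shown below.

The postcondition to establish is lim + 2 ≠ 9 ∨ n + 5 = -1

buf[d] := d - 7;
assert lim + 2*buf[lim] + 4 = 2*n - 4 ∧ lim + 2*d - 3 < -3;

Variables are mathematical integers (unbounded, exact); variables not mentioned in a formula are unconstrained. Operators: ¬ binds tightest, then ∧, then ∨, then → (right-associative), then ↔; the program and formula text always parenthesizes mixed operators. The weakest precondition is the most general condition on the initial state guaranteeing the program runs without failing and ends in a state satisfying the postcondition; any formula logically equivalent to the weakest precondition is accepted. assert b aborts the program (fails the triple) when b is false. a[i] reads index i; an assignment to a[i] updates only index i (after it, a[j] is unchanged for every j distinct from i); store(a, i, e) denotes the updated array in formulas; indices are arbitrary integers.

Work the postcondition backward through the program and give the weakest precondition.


Working backward. After the program, the postcondition lim + 2 ≠ 9 ∨ n + 5 = -1 must hold; in canonical form it is lim ≠ 7 ∨ n = -6.
Before assert lim + 2*buf[lim] + 4 = 2*n - 4 ∧ lim + 2*d - 3 < -3: 2*buf[lim] + lim = 2*n - 8 ∧ 2*d + lim < 0 ∧ (lim ≠ 7 ∨ n = -6)
Before buf[d] := d - 7: 2*store(buf, d, d - 7)[lim] + lim = 2*n - 8 ∧ 2*d + lim < 0 ∧ (lim ≠ 7 ∨ n = -6)
Answer: WP = 2*store(buf, d, d - 7)[lim] + lim = 2*n - 8 ∧ 2*d + lim < 0 ∧ (lim ≠ 7 ∨ n = -6)


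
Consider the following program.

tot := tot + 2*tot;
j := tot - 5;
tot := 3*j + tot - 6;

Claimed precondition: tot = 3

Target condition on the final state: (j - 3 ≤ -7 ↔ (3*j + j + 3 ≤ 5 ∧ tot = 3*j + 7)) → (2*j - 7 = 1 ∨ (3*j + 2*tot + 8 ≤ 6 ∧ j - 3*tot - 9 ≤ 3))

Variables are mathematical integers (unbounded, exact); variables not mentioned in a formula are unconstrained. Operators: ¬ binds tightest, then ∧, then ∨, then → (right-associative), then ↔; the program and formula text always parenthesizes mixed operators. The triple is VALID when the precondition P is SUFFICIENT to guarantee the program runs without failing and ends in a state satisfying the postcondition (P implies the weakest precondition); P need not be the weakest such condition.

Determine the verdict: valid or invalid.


Working backward. After the program, the postcondition (j - 3 ≤ -7 ↔ (3*j + j + 3 ≤ 5 ∧ tot = 3*j + 7)) → (2*j - 7 = 1 ∨ (3*j + 2*tot + 8 ≤ 6 ∧ j - 3*tot - 9 ≤ 3)) must hold; in canonical form it is (j ≤ -4 ↔ (4*j ≤ 2 ∧ tot = 3*j + 7)) → (2*j = 8 ∨ (3*j + 2*tot ≤ -2 ∧ j ≤ 3*tot + 12)).
Before tot := 3*j + tot - 6: (j ≤ -4 ↔ (4*j ≤ 2 ∧ tot = 13)) → (2*j = 8 ∨ (9*j + 2*tot ≤ 10 ∧ 8*j + 3*tot ≥ 6))
Before j := tot - 5: (tot ≤ 1 ↔ (4*tot ≤ 22 ∧ tot = 13)) → (2*tot = 18 ∨ (11*tot ≤ 55 ∧ 11*tot ≥ 46))
Before tot := tot + 2*tot: (3*tot ≤ 1 ↔ (12*tot ≤ 22 ∧ 3*tot = 13)) → (6*tot = 18 ∨ (33*tot ≤ 55 ∧ 33*tot ≥ 46))
The weakest precondition is (3*tot ≤ 1 ↔ (12*tot ≤ 22 ∧ 3*tot = 13)) → (6*tot = 18 ∨ (33*tot ≤ 55 ∧ 33*tot ≥ 46)).
Check whether tot = 3 implies it.
Every state satisfying the precondition satisfies the weakest precondition: the implication holds.
Answer: valid


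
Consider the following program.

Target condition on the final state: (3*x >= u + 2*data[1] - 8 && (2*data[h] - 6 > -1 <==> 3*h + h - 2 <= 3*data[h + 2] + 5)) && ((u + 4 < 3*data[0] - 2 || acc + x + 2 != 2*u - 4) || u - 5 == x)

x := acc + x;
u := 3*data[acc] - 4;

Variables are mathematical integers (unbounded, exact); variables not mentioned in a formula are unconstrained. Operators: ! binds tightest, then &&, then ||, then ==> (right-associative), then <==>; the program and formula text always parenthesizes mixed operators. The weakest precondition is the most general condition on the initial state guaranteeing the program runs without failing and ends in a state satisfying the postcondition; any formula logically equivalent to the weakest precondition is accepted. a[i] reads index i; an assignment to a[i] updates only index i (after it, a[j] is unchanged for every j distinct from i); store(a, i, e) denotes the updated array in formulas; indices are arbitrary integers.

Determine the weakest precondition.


Working backward. After the program, the postcondition (3*x >= u + 2*data[1] - 8 && (2*data[h] - 6 > -1 <==> 3*h + h - 2 <= 3*data[h + 2] + 5)) && ((u + 4 < 3*data[0] - 2 || acc + x + 2 != 2*u - 4) || u - 5 == x) must hold; in canonical form it is 3*x >= 2*data[1] + u - 8 && (2*data[h] > 5 <==> 4*h <= 3*data[h + 2] + 7) && (u < 3*data[0] - 6 || acc + x != 2*u - 6 || u == x + 5).
Before u := 3*data[acc] - 4: 3*x >= 2*data[1] + 3*data[acc] - 12 && (2*data[h] > 5 <==> 4*h <= 3*data[h + 2] + 7) && (3*data[acc] < 3*data[0] - 2 || acc + x != 6*data[acc] - 14 || 3*data[acc] == x + 9)
Before x := acc + x: 3*acc + 3*x >= 2*data[1] + 3*data[acc] - 12 && (2*data[h] > 5 <==> 4*h <= 3*data[h + 2] + 7) && (3*data[acc] < 3*data[0] - 2 || 2*acc + x != 6*data[acc] - 14 || 3*data[acc] == acc + x + 9)
Answer: WP = 3*acc + 3*x >= 2*data[1] + 3*data[acc] - 12 && (2*data[h] > 5 <==> 4*h <= 3*data[h + 2] + 7) && (3*data[acc] < 3*data[0] - 2 || 2*acc + x != 6*data[acc] - 14 || 3*data[acc] == acc + x + 9)


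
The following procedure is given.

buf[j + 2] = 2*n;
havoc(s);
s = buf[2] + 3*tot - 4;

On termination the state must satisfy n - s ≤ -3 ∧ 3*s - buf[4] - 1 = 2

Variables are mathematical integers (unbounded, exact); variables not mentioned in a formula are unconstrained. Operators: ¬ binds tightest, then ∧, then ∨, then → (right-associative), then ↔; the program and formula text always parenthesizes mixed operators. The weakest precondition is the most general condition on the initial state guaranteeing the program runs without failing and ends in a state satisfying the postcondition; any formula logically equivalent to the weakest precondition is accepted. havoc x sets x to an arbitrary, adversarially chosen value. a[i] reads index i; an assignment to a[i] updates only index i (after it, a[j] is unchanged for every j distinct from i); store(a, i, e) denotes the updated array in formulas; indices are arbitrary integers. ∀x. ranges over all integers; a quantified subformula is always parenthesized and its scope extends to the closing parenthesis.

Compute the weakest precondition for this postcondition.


Working backward. After the program, the postcondition n - s ≤ -3 ∧ 3*s - buf[4] - 1 = 2 must hold; in canonical form it is n ≤ s - 3 ∧ 3*s = buf[4] + 3.
Before s := buf[2] + 3*tot - 4: n ≤ buf[2] + 3*tot - 7 ∧ 3*buf[2] + 9*tot = buf[4] + 15
Before havoc s: n ≤ buf[2] + 3*tot - 7 ∧ 3*buf[2] + 9*tot = buf[4] + 15
Before buf[j + 2] := 2*n: n ≤ store(buf, j + 2, 2*n)[2] + 3*tot - 7 ∧ 3*store(buf, j + 2, 2*n)[2] + 9*tot = store(buf, j + 2, 2*n)[4] + 15
Answer: WP = n ≤ store(buf, j + 2, 2*n)[2] + 3*tot - 7 ∧ 3*store(buf, j + 2, 2*n)[2] + 9*tot = store(buf, j + 2, 2*n)[4] + 15


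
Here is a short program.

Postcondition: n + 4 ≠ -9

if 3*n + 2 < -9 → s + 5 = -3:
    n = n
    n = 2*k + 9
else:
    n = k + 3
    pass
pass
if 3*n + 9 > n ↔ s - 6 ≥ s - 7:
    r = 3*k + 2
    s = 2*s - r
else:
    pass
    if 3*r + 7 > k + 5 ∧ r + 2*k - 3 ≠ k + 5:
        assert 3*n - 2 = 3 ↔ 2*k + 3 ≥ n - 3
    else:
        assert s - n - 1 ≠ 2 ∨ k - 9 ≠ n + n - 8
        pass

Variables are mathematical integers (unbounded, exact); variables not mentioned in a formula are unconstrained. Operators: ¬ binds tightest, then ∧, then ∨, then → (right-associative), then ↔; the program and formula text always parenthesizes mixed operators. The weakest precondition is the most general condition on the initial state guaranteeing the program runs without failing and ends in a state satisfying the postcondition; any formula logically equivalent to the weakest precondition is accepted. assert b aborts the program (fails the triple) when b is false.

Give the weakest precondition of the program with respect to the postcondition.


Working backward. After the program, the postcondition n + 4 ≠ -9 must hold; in canonical form it is n ≠ -13.
Then branch requires n ≠ -13; else branch requires ((3*r > k - 2 ∧ k + r ≠ 8) → ((3*n = 5 ↔ 2*k ≥ n - 6) ∧ n ≠ -13)) ∧ ((¬(3*r > k - 2 ∧ k + r ≠ 8)) → ((s ≠ n + 3 ∨ k ≠ 2*n + 1) ∧ n ≠ -13)).
Before the if: (2*n > -9 → n ≠ -13) ∧ ((¬(2*n > -9)) → (((3*r > k - 2 ∧ k + r ≠ 8) → ((3*n = 5 ↔ 2*k ≥ n - 6) ∧ n ≠ -13)) ∧ ((¬(3*r > k - 2 ∧ k + r ≠ 8)) → ((s ≠ n + 3 ∨ k ≠ 2*n + 1) ∧ n ≠ -13))))
Before skip: (2*n > -9 → n ≠ -13) ∧ ((¬(2*n > -9)) → (((3*r > k - 2 ∧ k + r ≠ 8) → ((3*n = 5 ↔ 2*k ≥ n - 6) ∧ n ≠ -13)) ∧ ((¬(3*r > k - 2 ∧ k + r ≠ 8)) → ((s ≠ n + 3 ∨ k ≠ 2*n + 1) ∧ n ≠ -13))))
Then branch requires (4*k > -27 → 2*k ≠ -22) ∧ ((¬(4*k > -27)) → (((3*r > k - 2 ∧ k + r ≠ 8) → ((¬(6*k = -22)) ∧ 2*k ≠ -22)) ∧ ((¬(3*r > k - 2 ∧ k + r ≠ 8)) → ((s ≠ 2*k + 12 ∨ 3*k ≠ -19) ∧ 2*k ≠ -22)))); else branch requires (2*k > -15 → k ≠ -16) ∧ ((¬(2*k > -15)) → (((3*r > k - 2 ∧ k + r ≠ 8) → ((3*k = -4 ↔ k ≥ -3) ∧ k ≠ -16)) ∧ ((¬(3*r > k - 2 ∧ k + r ≠ 8)) → ((s ≠ k + 6 ∨ k ≠ -7) ∧ k ≠ -16)))).
Before the if: ((3*n < -11 → s = -8) → ((4*k > -27 → 2*k ≠ -22) ∧ ((¬(4*k > -27)) → (((3*r > k - 2 ∧ k + r ≠ 8) → ((¬(6*k = -22)) ∧ 2*k ≠ -22)) ∧ ((¬(3*r > k - 2 ∧ k + r ≠ 8)) → ((s ≠ 2*k + 12 ∨ 3*k ≠ -19) ∧ 2*k ≠ -22)))))) ∧ ((¬(3*n < -11 → s = -8)) → ((2*k > -15 → k ≠ -16) ∧ ((¬(2*k > -15)) → (((3*r > k - 2 ∧ k + r ≠ 8) → ((3*k = -4 ↔ k ≥ -3) ∧ k ≠ -16)) ∧ ((¬(3*r > k - 2 ∧ k + r ≠ 8)) → ((s ≠ k + 6 ∨ k ≠ -7) ∧ k ≠ -16))))))
Answer: WP = ((3*n < -11 → s = -8) → ((4*k > -27 → 2*k ≠ -22) ∧ ((¬(4*k > -27)) → (((3*r > k - 2 ∧ k + r ≠ 8) → ((¬(6*k = -22)) ∧ 2*k ≠ -22)) ∧ ((¬(3*r > k - 2 ∧ k + r ≠ 8)) → ((s ≠ 2*k + 12 ∨ 3*k ≠ -19) ∧ 2*k ≠ -22)))))) ∧ ((¬(3*n < -11 → s = -8)) → ((2*k > -15 → k ≠ -16) ∧ ((¬(2*k > -15)) → (((3*r > k - 2 ∧ k + r ≠ 8) → ((3*k = -4 ↔ k ≥ -3) ∧ k ≠ -16)) ∧ ((¬(3*r > k - 2 ∧ k + r ≠ 8)) → ((s ≠ k + 6 ∨ k ≠ -7) ∧ k ≠ -16))))))


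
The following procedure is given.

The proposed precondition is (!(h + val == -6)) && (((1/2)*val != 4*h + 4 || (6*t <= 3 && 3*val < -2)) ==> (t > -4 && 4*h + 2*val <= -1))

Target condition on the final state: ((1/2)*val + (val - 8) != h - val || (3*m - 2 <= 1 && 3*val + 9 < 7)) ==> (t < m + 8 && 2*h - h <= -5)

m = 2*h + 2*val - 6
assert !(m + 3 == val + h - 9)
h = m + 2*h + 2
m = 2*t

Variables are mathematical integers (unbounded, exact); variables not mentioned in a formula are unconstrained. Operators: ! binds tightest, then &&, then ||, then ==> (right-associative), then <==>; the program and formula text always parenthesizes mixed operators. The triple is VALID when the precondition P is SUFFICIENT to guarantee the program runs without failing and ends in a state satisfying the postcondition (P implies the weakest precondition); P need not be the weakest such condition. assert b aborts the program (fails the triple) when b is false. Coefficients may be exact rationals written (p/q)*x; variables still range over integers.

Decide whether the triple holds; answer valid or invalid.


Working backward. After the program, the postcondition ((1/2)*val + (val - 8) != h - val || (3*m - 2 <= 1 && 3*val + 9 < 7)) ==> (t < m + 8 && 2*h - h <= -5) must hold; in canonical form it is ((5/2)*val != h + 8 || (3*m <= 3 && 3*val < -2)) ==> (t < m + 8 && h <= -5).
Before m := 2*t: ((5/2)*val != h + 8 || (6*t <= 3 && 3*val < -2)) ==> (t > -8 && h <= -5)
Before h := m + 2*h + 2: ((5/2)*val != 2*h + m + 10 || (6*t <= 3 && 3*val < -2)) ==> (t > -8 && 2*h + m <= -7)
Before assert !(m + 3 == val + h - 9): (!(m == h + val - 12)) && (((5/2)*val != 2*h + m + 10 || (6*t <= 3 && 3*val < -2)) ==> (t > -8 && 2*h + m <= -7))
Before m := 2*h + 2*val - 6: (!(h + val == -6)) && (((1/2)*val != 4*h + 4 || (6*t <= 3 && 3*val < -2)) ==> (t > -8 && 4*h + 2*val <= -1))
The weakest precondition is (!(h + val == -6)) && (((1/2)*val != 4*h + 4 || (6*t <= 3 && 3*val < -2)) ==> (t > -8 && 4*h + 2*val <= -1)).
Check whether (!(h + val == -6)) && (((1/2)*val != 4*h + 4 || (6*t <= 3 && 3*val < -2)) ==> (t > -4 && 4*h + 2*val <= -1)) implies it.
Every state satisfying the precondition satisfies the weakest precondition: the implication holds.
Answer: valid


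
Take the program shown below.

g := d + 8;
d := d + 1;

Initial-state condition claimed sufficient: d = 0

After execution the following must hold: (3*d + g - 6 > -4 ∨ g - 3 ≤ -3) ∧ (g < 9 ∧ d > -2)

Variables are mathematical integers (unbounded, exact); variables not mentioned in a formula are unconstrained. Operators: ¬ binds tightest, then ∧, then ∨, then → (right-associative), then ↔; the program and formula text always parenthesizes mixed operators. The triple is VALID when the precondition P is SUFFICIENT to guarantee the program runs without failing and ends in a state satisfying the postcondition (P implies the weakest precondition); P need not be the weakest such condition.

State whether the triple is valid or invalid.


Working backward. After the program, the postcondition (3*d + g - 6 > -4 ∨ g - 3 ≤ -3) ∧ (g < 9 ∧ d > -2) must hold; in canonical form it is (3*d + g > 2 ∨ g ≤ 0) ∧ g < 9 ∧ d > -2.
Before d := d + 1: (3*d + g > -1 ∨ g ≤ 0) ∧ g < 9 ∧ d > -3
Before g := d + 8: (4*d > -9 ∨ d ≤ -8) ∧ d < 1 ∧ d > -3
The weakest precondition is (4*d > -9 ∨ d ≤ -8) ∧ d < 1 ∧ d > -3.
Check whether d = 0 implies it.
Every state satisfying the precondition satisfies the weakest precondition: the implication holds.
Answer: valid


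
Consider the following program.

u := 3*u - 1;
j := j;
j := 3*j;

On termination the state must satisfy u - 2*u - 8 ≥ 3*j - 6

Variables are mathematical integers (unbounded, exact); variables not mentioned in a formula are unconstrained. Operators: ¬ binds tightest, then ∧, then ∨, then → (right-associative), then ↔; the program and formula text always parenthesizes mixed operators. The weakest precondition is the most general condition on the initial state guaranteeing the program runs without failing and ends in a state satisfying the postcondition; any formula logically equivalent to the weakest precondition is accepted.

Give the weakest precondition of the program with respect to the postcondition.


Working backward. After the program, the postcondition u - 2*u - 8 ≥ 3*j - 6 must hold; in canonical form it is 3*j + u ≤ -2.
Before j := 3*j: 9*j + u ≤ -2
Before j := j: 9*j + u ≤ -2
Before u := 3*u - 1: 9*j + 3*u ≤ -1
Answer: WP = 9*j + 3*u ≤ -1


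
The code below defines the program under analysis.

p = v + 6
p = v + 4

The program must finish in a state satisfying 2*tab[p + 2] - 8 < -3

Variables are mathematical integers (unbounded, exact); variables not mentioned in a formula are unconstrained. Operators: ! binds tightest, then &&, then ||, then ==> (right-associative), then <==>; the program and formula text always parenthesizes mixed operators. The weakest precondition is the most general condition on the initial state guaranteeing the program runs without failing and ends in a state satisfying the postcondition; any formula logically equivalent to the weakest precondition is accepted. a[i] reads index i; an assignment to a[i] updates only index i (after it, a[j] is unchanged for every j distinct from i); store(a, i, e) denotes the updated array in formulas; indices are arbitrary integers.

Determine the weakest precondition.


Working backward. After the program, the postcondition 2*tab[p + 2] - 8 < -3 must hold; in canonical form it is 2*tab[p + 2] < 5.
Before p := v + 4: 2*tab[v + 6] < 5
Before p := v + 6: 2*tab[v + 6] < 5
Answer: WP = 2*tab[v + 6] < 5


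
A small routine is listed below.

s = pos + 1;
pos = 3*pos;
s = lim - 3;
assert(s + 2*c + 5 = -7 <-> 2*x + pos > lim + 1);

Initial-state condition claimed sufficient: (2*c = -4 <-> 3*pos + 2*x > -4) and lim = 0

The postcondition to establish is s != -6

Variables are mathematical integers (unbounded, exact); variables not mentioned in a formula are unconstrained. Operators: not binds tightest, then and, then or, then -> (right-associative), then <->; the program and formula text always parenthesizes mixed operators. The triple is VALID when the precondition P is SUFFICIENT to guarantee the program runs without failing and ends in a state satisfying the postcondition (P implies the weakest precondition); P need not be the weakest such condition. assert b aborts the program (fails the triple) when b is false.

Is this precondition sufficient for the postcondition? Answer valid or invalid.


Working backward. After the program, s != -6 must hold.
Before assert s + 2*c + 5 = -7 <-> 2*x + pos > lim + 1: (2*c + s = -12 <-> pos + 2*x > lim + 1) and s != -6
Before s := lim - 3: (2*c + lim = -9 <-> pos + 2*x > lim + 1) and lim != -3
Before pos := 3*pos: (2*c + lim = -9 <-> 3*pos + 2*x > lim + 1) and lim != -3
Before s := pos + 1: (2*c + lim = -9 <-> 3*pos + 2*x > lim + 1) and lim != -3
The weakest precondition is (2*c + lim = -9 <-> 3*pos + 2*x > lim + 1) and lim != -3.
Check whether (2*c = -4 <-> 3*pos + 2*x > -4) and lim = 0 implies it.
Countermodel: at the initial state c = -2, lim = 0, pos = 0, x = 1, the precondition holds but the weakest precondition fails.
Answer: invalid
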